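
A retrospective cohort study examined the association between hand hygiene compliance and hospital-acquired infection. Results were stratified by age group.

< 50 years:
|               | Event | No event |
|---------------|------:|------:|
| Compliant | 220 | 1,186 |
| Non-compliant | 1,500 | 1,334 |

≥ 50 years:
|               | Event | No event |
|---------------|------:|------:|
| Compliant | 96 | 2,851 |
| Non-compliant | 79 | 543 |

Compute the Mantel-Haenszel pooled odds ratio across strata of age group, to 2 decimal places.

OR_MH = Σ(aᵢdᵢ/nᵢ) / Σ(bᵢcᵢ/nᵢ), where nᵢ is the stratum total.
Stratum 1 (< 50 years): n = 4240; a·d/n = 220·1334/4240 = 69.2170; b·c/n = 1186·1500/4240 = 419.5755
Stratum 2 (≥ 50 years): n = 3569; a·d/n = 96·543/3569 = 14.6058; b·c/n = 2851·79/3569 = 63.1070
OR_MH = (69.2170 + 14.6058) / (419.5755 + 63.1070) = 83.8228 / 482.6825 = 0.17366

0.17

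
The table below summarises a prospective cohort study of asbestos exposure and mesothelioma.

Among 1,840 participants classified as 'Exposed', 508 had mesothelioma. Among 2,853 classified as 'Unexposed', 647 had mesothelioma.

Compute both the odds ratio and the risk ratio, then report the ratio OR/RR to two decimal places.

From the description: a = 508, b = 1332, c = 647, d = 2206.
OR = (508·2206)/(1332·647) = 1120648/861804 = 1.30035
Risk in exposed = 508/1840 = 0.27609; risk in unexposed = 647/2853 = 0.22678; RR = 1.21743
OR/RR = 1.30035 / 1.21743 = 1.06811
The outcome is not rare, so the OR lies further from 1 than the RR.

1.07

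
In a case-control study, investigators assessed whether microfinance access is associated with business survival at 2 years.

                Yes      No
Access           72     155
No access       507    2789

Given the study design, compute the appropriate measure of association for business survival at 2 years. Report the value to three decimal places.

2.555

Cells: a = 72, b = 155, c = 507, d = 2789.
This is a case-control study: participants were sampled on outcome status, so risks in the source population cannot be estimated directly — relative risk is not valid here. The odds ratio is the appropriate measure.
OR = (a·d)/(b·c) = (72 × 2789) / (155 × 507) = 200808 / 78585 = 2.55530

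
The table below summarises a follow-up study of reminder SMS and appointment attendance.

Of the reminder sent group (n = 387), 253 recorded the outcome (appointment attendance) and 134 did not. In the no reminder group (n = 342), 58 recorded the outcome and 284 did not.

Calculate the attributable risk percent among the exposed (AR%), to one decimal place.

74.1

From the description: a = 253, b = 134, c = 58, d = 284.
Risk in exposed = 253/387 = 0.65375; risk in unexposed = 58/342 = 0.16959.
RR = 0.65375/0.16959 = 3.85485
AR% = (RR − 1)/RR × 100 = (3.85485 − 1)/3.85485 × 100 = 74.0587%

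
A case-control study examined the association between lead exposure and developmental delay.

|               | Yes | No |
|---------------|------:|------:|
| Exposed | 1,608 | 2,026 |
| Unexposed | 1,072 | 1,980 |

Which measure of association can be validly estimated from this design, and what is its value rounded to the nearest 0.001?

Cells: a = 1608, b = 2026, c = 1072, d = 1980.
This is a case-control study: participants were sampled on outcome status, so risks in the source population cannot be estimated directly — relative risk is not valid here. The odds ratio is the appropriate measure.
OR = (a·d)/(b·c) = (1608 × 1980) / (2026 × 1072) = 3183840 / 2171872 = 1.46594

1.466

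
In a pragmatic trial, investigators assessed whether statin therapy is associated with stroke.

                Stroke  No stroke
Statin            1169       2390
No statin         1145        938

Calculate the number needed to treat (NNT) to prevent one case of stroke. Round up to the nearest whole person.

Risk in treated group = 1169/3559 = 0.32846; risk in control = 1145/2083 = 0.54969.
Absolute risk reduction = 0.54969 − 0.32846 = 0.22122
NNT = 1 / ARR = 1 / 0.22122 = 4.520 → round up → 5

5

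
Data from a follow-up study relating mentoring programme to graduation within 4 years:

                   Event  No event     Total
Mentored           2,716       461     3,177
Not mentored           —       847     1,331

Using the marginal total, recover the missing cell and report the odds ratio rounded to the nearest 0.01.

The missing cell is in the unexposed row: 1331 − 847 = 484.
So a = 2716, b = 461, c = 484, d = 847.
OR = (a·d)/(b·c) = (2716 × 847) / (461 × 484) = 2300452 / 223124 = 10.31020

10.31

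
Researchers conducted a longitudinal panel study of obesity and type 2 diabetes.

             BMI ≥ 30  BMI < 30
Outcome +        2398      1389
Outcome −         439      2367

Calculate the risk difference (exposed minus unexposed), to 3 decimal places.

0.475

Reading the table with exposure as columns: a = 2398 (BMI ≥ 30, case), b = 439 (BMI ≥ 30, non-case), c = 1389 (BMI < 30, case), d = 2367.
Risk in exposed = 2398/2837 = 0.845259; risk in unexposed = 1389/3756 = 0.369808.
Risk difference = 0.845259 − 0.369808 = 0.475451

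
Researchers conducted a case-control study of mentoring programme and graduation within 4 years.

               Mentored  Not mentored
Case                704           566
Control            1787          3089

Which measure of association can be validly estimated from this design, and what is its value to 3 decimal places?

Reading the table with exposure as columns: a = 704 (Mentored, case), b = 1787 (Mentored, non-case), c = 566 (Not mentored, case), d = 3089.
This is a case-control study: participants were sampled on outcome status, so risks in the source population cannot be estimated directly — relative risk is not valid here. The odds ratio is the appropriate measure.
OR = (a·d)/(b·c) = (704 × 3089) / (1787 × 566) = 2174656 / 1011442 = 2.15006

2.150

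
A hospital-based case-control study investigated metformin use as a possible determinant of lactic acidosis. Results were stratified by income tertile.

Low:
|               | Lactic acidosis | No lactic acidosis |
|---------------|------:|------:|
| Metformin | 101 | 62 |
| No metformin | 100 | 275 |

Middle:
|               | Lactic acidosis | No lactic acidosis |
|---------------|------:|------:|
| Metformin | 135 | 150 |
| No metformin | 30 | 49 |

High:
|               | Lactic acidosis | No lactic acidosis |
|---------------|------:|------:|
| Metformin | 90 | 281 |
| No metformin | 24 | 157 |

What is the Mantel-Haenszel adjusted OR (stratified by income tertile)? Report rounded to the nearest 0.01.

2.64

OR_MH = Σ(aᵢdᵢ/nᵢ) / Σ(bᵢcᵢ/nᵢ), where nᵢ is the stratum total.
Stratum 1 (Low): n = 538; a·d/n = 101·275/538 = 51.6264; b·c/n = 62·100/538 = 11.5242
Stratum 2 (Middle): n = 364; a·d/n = 135·49/364 = 18.1731; b·c/n = 150·30/364 = 12.3626
Stratum 3 (High): n = 552; a·d/n = 90·157/552 = 25.5978; b·c/n = 281·24/552 = 12.2174
OR_MH = (51.6264 + 18.1731 + 25.5978) / (11.5242 + 12.3626 + 12.2174) = 95.3973 / 36.1042 = 2.64228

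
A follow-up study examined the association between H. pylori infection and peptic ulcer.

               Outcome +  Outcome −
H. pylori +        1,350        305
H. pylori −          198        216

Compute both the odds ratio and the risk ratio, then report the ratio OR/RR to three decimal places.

2.831

Cells: a = 1350, b = 305, c = 198, d = 216.
OR = (1350·216)/(305·198) = 291600/60390 = 4.82861
Risk in exposed = 1350/1655 = 0.81571; risk in unexposed = 198/414 = 0.47826; RR = 1.70558
OR/RR = 4.82861 / 1.70558 = 2.83108
The outcome is not rare, so the OR lies further from 1 than the RR.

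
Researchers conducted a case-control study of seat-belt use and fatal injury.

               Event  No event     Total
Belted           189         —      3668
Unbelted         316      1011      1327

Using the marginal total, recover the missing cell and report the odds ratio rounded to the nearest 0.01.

The missing cell is in the exposed row: 3668 − 189 = 3479.
So a = 189, b = 3479, c = 316, d = 1011.
OR = (a·d)/(b·c) = (189 × 1011) / (3479 × 316) = 191079 / 1099364 = 0.17381

0.17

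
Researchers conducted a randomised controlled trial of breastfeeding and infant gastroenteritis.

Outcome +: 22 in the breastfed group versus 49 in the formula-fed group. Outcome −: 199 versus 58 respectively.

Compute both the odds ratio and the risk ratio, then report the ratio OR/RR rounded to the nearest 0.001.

From the description: a = 22, b = 199, c = 49, d = 58.
OR = (22·58)/(199·49) = 1276/9751 = 0.13086
Risk in exposed = 22/221 = 0.09955; risk in unexposed = 49/107 = 0.45794; RR = 0.21738
OR/RR = 0.13086 / 0.21738 = 0.60198
The outcome is not rare, so the OR lies further from 1 than the RR.

0.602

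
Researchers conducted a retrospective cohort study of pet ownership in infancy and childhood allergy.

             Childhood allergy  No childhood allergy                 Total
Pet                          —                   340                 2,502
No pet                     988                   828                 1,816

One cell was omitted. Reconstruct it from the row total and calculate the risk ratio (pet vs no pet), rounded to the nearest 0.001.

1.588

The missing cell is in the exposed row: 2502 − 340 = 2162.
So a = 2162, b = 340, c = 988, d = 828.
RR = [a/(a+b)] / [c/(c+d)] = (2162/2502) / (988/1816) = 0.86411/0.54405 = 1.58828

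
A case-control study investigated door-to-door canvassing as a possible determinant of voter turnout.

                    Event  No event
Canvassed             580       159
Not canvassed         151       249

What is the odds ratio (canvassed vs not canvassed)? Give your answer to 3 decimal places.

Cells: a = 580, b = 159, c = 151, d = 249.
OR = (a·d)/(b·c) = (580 × 249) / (159 × 151) = 144420 / 24009 = 6.01524
The odds of voter turnout are about 6.02 times as high in the canvassed group.

6.015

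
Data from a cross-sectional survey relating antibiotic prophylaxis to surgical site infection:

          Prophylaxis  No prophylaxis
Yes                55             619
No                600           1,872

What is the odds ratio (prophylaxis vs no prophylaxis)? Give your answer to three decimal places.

0.277

Reading the table with exposure as columns: a = 55 (Prophylaxis, case), b = 600 (Prophylaxis, non-case), c = 619 (No prophylaxis, case), d = 1872.
OR = (a·d)/(b·c) = (55 × 1872) / (600 × 619) = 102960 / 371400 = 0.27722
Exposure is associated with lower odds of surgical site infection (OR = 0.28 < 1).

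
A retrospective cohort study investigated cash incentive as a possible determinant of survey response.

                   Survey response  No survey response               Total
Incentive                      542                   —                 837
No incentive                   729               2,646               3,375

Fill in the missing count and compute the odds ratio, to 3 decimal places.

6.669

The missing cell is in the exposed row: 837 − 542 = 295.
So a = 542, b = 295, c = 729, d = 2646.
OR = (a·d)/(b·c) = (542 × 2646) / (295 × 729) = 1434132 / 215055 = 6.66868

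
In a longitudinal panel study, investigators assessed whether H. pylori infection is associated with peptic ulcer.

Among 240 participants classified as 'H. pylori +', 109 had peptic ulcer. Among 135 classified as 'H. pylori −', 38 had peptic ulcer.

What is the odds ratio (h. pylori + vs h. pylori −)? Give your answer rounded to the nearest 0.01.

2.12

From the description: a = 109, b = 131, c = 38, d = 97.
OR = (a·d)/(b·c) = (109 × 97) / (131 × 38) = 10573 / 4978 = 2.12395
The odds of peptic ulcer are about 2.12 times as high in the h. pylori + group.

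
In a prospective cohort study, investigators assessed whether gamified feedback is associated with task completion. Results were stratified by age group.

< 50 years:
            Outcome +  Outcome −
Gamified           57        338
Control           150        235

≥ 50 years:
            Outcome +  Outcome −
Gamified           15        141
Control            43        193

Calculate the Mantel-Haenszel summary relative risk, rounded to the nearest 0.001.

0.399

RR_MH = Σ(aᵢ·n₀ᵢ/nᵢ) / Σ(cᵢ·n₁ᵢ/nᵢ), with n₁ᵢ = aᵢ+bᵢ (exposed), n₀ᵢ = cᵢ+dᵢ (unexposed), nᵢ = n₁ᵢ+n₀ᵢ.
Stratum 1 (< 50 years): n₁ = 395, n₀ = 385, n = 780; a·n₀/n = 57·385/780 = 28.1346; c·n₁/n = 150·395/780 = 75.9615
Stratum 2 (≥ 50 years): n₁ = 156, n₀ = 236, n = 392; a·n₀/n = 15·236/392 = 9.0306; c·n₁/n = 43·156/392 = 17.1122
RR_MH = (28.1346 + 9.0306) / (75.9615 + 17.1122) = 37.1652 / 93.0738 = 0.39931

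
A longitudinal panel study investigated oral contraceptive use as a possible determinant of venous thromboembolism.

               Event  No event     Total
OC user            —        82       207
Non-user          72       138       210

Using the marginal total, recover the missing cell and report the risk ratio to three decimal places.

The missing cell is in the exposed row: 207 − 82 = 125.
So a = 125, b = 82, c = 72, d = 138.
RR = [a/(a+b)] / [c/(c+d)] = (125/207) / (72/210) = 0.60386/0.34286 = 1.76127

1.761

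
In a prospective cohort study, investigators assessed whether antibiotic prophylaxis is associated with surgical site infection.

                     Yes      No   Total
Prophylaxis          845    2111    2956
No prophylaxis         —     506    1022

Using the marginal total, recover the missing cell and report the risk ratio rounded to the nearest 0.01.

The missing cell is in the unexposed row: 1022 − 506 = 516.
So a = 845, b = 2111, c = 516, d = 506.
RR = [a/(a+b)] / [c/(c+d)] = (845/2956) / (516/1022) = 0.28586/0.50489 = 0.56618

0.57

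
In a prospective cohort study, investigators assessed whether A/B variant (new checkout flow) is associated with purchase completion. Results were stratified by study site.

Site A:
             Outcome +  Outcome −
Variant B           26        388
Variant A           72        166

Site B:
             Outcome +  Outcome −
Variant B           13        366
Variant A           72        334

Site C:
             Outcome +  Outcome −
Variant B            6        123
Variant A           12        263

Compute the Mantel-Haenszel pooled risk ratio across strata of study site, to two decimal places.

0.24

RR_MH = Σ(aᵢ·n₀ᵢ/nᵢ) / Σ(cᵢ·n₁ᵢ/nᵢ), with n₁ᵢ = aᵢ+bᵢ (exposed), n₀ᵢ = cᵢ+dᵢ (unexposed), nᵢ = n₁ᵢ+n₀ᵢ.
Stratum 1 (Site A): n₁ = 414, n₀ = 238, n = 652; a·n₀/n = 26·238/652 = 9.4908; c·n₁/n = 72·414/652 = 45.7178
Stratum 2 (Site B): n₁ = 379, n₀ = 406, n = 785; a·n₀/n = 13·406/785 = 6.7236; c·n₁/n = 72·379/785 = 34.7618
Stratum 3 (Site C): n₁ = 129, n₀ = 275, n = 404; a·n₀/n = 6·275/404 = 4.0842; c·n₁/n = 12·129/404 = 3.8317
RR_MH = (9.4908 + 6.7236 + 4.0842) / (45.7178 + 34.7618 + 3.8317) = 20.2985 / 84.3113 = 0.24076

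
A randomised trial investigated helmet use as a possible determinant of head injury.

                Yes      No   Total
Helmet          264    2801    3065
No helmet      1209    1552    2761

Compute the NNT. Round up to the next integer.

3

Risk in treated group = 264/3065 = 0.08613; risk in control = 1209/2761 = 0.43788.
Absolute risk reduction = 0.43788 − 0.08613 = 0.35175
NNT = 1 / ARR = 1 / 0.35175 = 2.843 → round up → 3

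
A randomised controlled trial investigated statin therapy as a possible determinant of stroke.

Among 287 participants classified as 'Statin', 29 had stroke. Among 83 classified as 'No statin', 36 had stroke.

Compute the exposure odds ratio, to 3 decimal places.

From the description: a = 29, b = 258, c = 36, d = 47.
OR = (a·d)/(b·c) = (29 × 47) / (258 × 36) = 1363 / 9288 = 0.14675
Exposure is associated with lower odds of stroke (OR = 0.15 < 1).

0.147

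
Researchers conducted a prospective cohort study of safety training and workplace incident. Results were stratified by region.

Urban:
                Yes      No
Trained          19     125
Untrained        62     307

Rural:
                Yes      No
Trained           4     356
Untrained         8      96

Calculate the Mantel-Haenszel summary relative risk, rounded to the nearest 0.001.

RR_MH = Σ(aᵢ·n₀ᵢ/nᵢ) / Σ(cᵢ·n₁ᵢ/nᵢ), with n₁ᵢ = aᵢ+bᵢ (exposed), n₀ᵢ = cᵢ+dᵢ (unexposed), nᵢ = n₁ᵢ+n₀ᵢ.
Stratum 1 (Urban): n₁ = 144, n₀ = 369, n = 513; a·n₀/n = 19·369/513 = 13.6667; c·n₁/n = 62·144/513 = 17.4035
Stratum 2 (Rural): n₁ = 360, n₀ = 104, n = 464; a·n₀/n = 4·104/464 = 0.8966; c·n₁/n = 8·360/464 = 6.2069
RR_MH = (13.6667 + 0.8966) / (17.4035 + 6.2069) = 14.5632 / 23.6104 = 0.61681

0.617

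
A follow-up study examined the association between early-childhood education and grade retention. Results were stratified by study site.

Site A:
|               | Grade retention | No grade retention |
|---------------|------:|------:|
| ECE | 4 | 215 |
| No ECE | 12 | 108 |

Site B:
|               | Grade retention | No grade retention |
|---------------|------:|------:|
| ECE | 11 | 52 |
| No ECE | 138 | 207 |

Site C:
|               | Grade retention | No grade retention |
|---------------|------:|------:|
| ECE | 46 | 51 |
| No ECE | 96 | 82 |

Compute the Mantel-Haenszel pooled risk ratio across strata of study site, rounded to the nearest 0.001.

RR_MH = Σ(aᵢ·n₀ᵢ/nᵢ) / Σ(cᵢ·n₁ᵢ/nᵢ), with n₁ᵢ = aᵢ+bᵢ (exposed), n₀ᵢ = cᵢ+dᵢ (unexposed), nᵢ = n₁ᵢ+n₀ᵢ.
Stratum 1 (Site A): n₁ = 219, n₀ = 120, n = 339; a·n₀/n = 4·120/339 = 1.4159; c·n₁/n = 12·219/339 = 7.7522
Stratum 2 (Site B): n₁ = 63, n₀ = 345, n = 408; a·n₀/n = 11·345/408 = 9.3015; c·n₁/n = 138·63/408 = 21.3088
Stratum 3 (Site C): n₁ = 97, n₀ = 178, n = 275; a·n₀/n = 46·178/275 = 29.7745; c·n₁/n = 96·97/275 = 33.8618
RR_MH = (1.4159 + 9.3015 + 29.7745) / (7.7522 + 21.3088 + 33.8618) = 40.4919 / 62.9229 = 0.64352

0.644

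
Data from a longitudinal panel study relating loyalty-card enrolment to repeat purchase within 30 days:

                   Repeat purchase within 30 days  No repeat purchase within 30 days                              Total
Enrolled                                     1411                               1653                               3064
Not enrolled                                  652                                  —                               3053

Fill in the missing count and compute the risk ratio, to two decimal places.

2.16

The missing cell is in the unexposed row: 3053 − 652 = 2401.
So a = 1411, b = 1653, c = 652, d = 2401.
RR = [a/(a+b)] / [c/(c+d)] = (1411/3064) / (652/3053) = 0.46051/0.21356 = 2.15634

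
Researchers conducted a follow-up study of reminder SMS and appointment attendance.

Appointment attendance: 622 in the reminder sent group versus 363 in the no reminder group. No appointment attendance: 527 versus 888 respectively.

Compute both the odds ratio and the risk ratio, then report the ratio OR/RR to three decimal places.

From the description: a = 622, b = 527, c = 363, d = 888.
OR = (622·888)/(527·363) = 552336/191301 = 2.88726
Risk in exposed = 622/1149 = 0.54134; risk in unexposed = 363/1251 = 0.29017; RR = 1.86561
OR/RR = 2.88726 / 1.86561 = 1.54762
The outcome is not rare, so the OR lies further from 1 than the RR.

1.548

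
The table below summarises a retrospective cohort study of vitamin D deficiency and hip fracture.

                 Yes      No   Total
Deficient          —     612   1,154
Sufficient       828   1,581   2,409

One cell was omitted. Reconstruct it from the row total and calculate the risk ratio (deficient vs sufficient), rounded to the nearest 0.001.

The missing cell is in the exposed row: 1154 − 612 = 542.
So a = 542, b = 612, c = 828, d = 1581.
RR = [a/(a+b)] / [c/(c+d)] = (542/1154) / (828/2409) = 0.46967/0.34371 = 1.36647

1.366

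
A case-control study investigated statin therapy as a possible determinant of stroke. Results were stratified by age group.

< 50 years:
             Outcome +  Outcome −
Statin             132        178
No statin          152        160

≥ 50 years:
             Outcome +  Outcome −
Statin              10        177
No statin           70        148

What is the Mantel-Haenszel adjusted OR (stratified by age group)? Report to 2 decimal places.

OR_MH = Σ(aᵢdᵢ/nᵢ) / Σ(bᵢcᵢ/nᵢ), where nᵢ is the stratum total.
Stratum 1 (< 50 years): n = 622; a·d/n = 132·160/622 = 33.9550; b·c/n = 178·152/622 = 43.4984
Stratum 2 (≥ 50 years): n = 405; a·d/n = 10·148/405 = 3.6543; b·c/n = 177·70/405 = 30.5926
OR_MH = (33.9550 + 3.6543) / (43.4984 + 30.5926) = 37.6093 / 74.0910 = 0.50761

0.51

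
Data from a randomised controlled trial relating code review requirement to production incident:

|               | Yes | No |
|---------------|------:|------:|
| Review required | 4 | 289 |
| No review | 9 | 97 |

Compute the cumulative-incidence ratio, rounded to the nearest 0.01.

Cells: a = 4, b = 289, c = 9, d = 97.
Risk in exposed = 4/293 = 0.01365; risk in unexposed = 9/106 = 0.08491.
RR = 0.01365 / 0.08491 = 0.16079
The risk is 84% lower among the exposed than among the unexposed.

0.16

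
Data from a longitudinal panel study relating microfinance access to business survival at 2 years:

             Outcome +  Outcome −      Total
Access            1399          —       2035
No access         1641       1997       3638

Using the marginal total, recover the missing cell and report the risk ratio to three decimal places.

1.524

The missing cell is in the exposed row: 2035 − 1399 = 636.
So a = 1399, b = 636, c = 1641, d = 1997.
RR = [a/(a+b)] / [c/(c+d)] = (1399/2035) / (1641/3638) = 0.68747/0.45107 = 1.52408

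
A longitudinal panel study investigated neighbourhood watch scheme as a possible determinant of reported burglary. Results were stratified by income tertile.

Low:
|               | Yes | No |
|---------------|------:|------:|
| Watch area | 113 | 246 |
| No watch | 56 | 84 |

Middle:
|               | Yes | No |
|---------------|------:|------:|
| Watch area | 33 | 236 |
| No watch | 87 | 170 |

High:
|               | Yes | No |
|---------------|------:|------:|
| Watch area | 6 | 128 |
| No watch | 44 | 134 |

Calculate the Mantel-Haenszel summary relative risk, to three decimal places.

RR_MH = Σ(aᵢ·n₀ᵢ/nᵢ) / Σ(cᵢ·n₁ᵢ/nᵢ), with n₁ᵢ = aᵢ+bᵢ (exposed), n₀ᵢ = cᵢ+dᵢ (unexposed), nᵢ = n₁ᵢ+n₀ᵢ.
Stratum 1 (Low): n₁ = 359, n₀ = 140, n = 499; a·n₀/n = 113·140/499 = 31.7034; c·n₁/n = 56·359/499 = 40.2886
Stratum 2 (Middle): n₁ = 269, n₀ = 257, n = 526; a·n₀/n = 33·257/526 = 16.1236; c·n₁/n = 87·269/526 = 44.4924
Stratum 3 (High): n₁ = 134, n₀ = 178, n = 312; a·n₀/n = 6·178/312 = 3.4231; c·n₁/n = 44·134/312 = 18.8974
RR_MH = (31.7034 + 16.1236 + 3.4231) / (40.2886 + 44.4924 + 18.8974) = 51.2501 / 103.6784 = 0.49432

0.494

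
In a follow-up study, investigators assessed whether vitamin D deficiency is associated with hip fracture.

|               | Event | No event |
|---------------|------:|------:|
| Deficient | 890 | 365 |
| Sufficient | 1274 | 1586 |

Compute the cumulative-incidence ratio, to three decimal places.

1.592

Cells: a = 890, b = 365, c = 1274, d = 1586.
Risk in exposed = 890/1255 = 0.70916; risk in unexposed = 1274/2860 = 0.44545.
RR = 0.70916 / 0.44545 = 1.59200
The risk among the exposed is 1.59 times that among the unexposed.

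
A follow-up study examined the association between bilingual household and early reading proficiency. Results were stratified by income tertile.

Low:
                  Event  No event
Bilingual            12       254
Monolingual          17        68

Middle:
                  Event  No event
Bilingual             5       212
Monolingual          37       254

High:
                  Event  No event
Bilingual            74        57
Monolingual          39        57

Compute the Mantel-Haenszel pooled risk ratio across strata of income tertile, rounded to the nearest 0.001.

RR_MH = Σ(aᵢ·n₀ᵢ/nᵢ) / Σ(cᵢ·n₁ᵢ/nᵢ), with n₁ᵢ = aᵢ+bᵢ (exposed), n₀ᵢ = cᵢ+dᵢ (unexposed), nᵢ = n₁ᵢ+n₀ᵢ.
Stratum 1 (Low): n₁ = 266, n₀ = 85, n = 351; a·n₀/n = 12·85/351 = 2.9060; c·n₁/n = 17·266/351 = 12.8832
Stratum 2 (Middle): n₁ = 217, n₀ = 291, n = 508; a·n₀/n = 5·291/508 = 2.8642; c·n₁/n = 37·217/508 = 15.8051
Stratum 3 (High): n₁ = 131, n₀ = 96, n = 227; a·n₀/n = 74·96/227 = 31.2952; c·n₁/n = 39·131/227 = 22.5066
RR_MH = (2.9060 + 2.8642 + 31.2952) / (12.8832 + 15.8051 + 22.5066) = 37.0653 / 51.1949 = 0.72400

0.724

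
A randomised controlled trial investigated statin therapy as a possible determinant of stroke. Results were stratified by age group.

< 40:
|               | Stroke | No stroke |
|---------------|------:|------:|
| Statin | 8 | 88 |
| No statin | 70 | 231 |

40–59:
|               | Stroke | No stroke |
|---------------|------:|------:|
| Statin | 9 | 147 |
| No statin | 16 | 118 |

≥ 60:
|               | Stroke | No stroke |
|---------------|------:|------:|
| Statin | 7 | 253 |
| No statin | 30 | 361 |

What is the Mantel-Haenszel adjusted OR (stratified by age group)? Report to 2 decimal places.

OR_MH = Σ(aᵢdᵢ/nᵢ) / Σ(bᵢcᵢ/nᵢ), where nᵢ is the stratum total.
Stratum 1 (< 40): n = 397; a·d/n = 8·231/397 = 4.6549; b·c/n = 88·70/397 = 15.5164
Stratum 2 (40–59): n = 290; a·d/n = 9·118/290 = 3.6621; b·c/n = 147·16/290 = 8.1103
Stratum 3 (≥ 60): n = 651; a·d/n = 7·361/651 = 3.8817; b·c/n = 253·30/651 = 11.6590
OR_MH = (4.6549 + 3.6621 + 3.8817) / (15.5164 + 8.1103 + 11.6590) = 12.1987 / 35.2857 = 0.34571

0.35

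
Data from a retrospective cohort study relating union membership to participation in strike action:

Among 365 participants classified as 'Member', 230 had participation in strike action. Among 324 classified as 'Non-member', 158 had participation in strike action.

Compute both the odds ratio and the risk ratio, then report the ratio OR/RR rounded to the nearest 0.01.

From the description: a = 230, b = 135, c = 158, d = 166.
OR = (230·166)/(135·158) = 38180/21330 = 1.78997
Risk in exposed = 230/365 = 0.63014; risk in unexposed = 158/324 = 0.48765; RR = 1.29218
OR/RR = 1.78997 / 1.29218 = 1.38523
The outcome is not rare, so the OR lies further from 1 than the RR.

1.39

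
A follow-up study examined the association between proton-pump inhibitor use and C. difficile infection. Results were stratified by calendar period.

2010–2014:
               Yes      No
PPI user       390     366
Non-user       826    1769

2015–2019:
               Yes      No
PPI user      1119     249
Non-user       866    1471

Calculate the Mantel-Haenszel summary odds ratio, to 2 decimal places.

OR_MH = Σ(aᵢdᵢ/nᵢ) / Σ(bᵢcᵢ/nᵢ), where nᵢ is the stratum total.
Stratum 1 (2010–2014): n = 3351; a·d/n = 390·1769/3351 = 205.8818; b·c/n = 366·826/3351 = 90.2167
Stratum 2 (2015–2019): n = 3705; a·d/n = 1119·1471/3705 = 444.2777; b·c/n = 249·866/3705 = 58.2008
OR_MH = (205.8818 + 444.2777) / (90.2167 + 58.2008) = 650.1596 / 148.4175 = 4.38061

4.38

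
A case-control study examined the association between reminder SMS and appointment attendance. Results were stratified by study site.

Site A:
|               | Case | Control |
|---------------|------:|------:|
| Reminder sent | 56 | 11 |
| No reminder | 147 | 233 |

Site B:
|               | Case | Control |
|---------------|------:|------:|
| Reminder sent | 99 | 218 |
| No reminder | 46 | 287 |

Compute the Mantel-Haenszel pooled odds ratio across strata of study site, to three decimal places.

3.828

OR_MH = Σ(aᵢdᵢ/nᵢ) / Σ(bᵢcᵢ/nᵢ), where nᵢ is the stratum total.
Stratum 1 (Site A): n = 447; a·d/n = 56·233/447 = 29.1902; b·c/n = 11·147/447 = 3.6174
Stratum 2 (Site B): n = 650; a·d/n = 99·287/650 = 43.7123; b·c/n = 218·46/650 = 15.4277
OR_MH = (29.1902 + 43.7123) / (3.6174 + 15.4277) = 72.9025 / 19.0451 = 3.82788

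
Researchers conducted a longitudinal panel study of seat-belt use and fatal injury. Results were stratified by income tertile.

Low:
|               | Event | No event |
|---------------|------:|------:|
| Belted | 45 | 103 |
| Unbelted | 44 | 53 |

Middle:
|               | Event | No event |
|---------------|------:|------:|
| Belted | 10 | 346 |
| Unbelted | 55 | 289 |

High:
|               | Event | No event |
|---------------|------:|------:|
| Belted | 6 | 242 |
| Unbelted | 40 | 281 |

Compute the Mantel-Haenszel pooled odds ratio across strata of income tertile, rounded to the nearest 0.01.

0.27

OR_MH = Σ(aᵢdᵢ/nᵢ) / Σ(bᵢcᵢ/nᵢ), where nᵢ is the stratum total.
Stratum 1 (Low): n = 245; a·d/n = 45·53/245 = 9.7347; b·c/n = 103·44/245 = 18.4980
Stratum 2 (Middle): n = 700; a·d/n = 10·289/700 = 4.1286; b·c/n = 346·55/700 = 27.1857
Stratum 3 (High): n = 569; a·d/n = 6·281/569 = 2.9631; b·c/n = 242·40/569 = 17.0123
OR_MH = (9.7347 + 4.1286 + 2.9631) / (18.4980 + 27.1857 + 17.0123) = 16.8264 / 62.6960 = 0.26838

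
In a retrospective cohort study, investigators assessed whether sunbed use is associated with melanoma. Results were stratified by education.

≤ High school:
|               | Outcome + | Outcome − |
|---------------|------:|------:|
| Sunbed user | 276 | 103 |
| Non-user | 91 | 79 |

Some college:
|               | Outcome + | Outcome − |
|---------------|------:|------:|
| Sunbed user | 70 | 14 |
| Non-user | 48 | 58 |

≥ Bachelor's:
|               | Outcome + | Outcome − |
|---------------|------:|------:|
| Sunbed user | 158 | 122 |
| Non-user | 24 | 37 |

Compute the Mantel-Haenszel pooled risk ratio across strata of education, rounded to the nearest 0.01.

RR_MH = Σ(aᵢ·n₀ᵢ/nᵢ) / Σ(cᵢ·n₁ᵢ/nᵢ), with n₁ᵢ = aᵢ+bᵢ (exposed), n₀ᵢ = cᵢ+dᵢ (unexposed), nᵢ = n₁ᵢ+n₀ᵢ.
Stratum 1 (≤ High school): n₁ = 379, n₀ = 170, n = 549; a·n₀/n = 276·170/549 = 85.4645; c·n₁/n = 91·379/549 = 62.8215
Stratum 2 (Some college): n₁ = 84, n₀ = 106, n = 190; a·n₀/n = 70·106/190 = 39.0526; c·n₁/n = 48·84/190 = 21.2211
Stratum 3 (≥ Bachelor's): n₁ = 280, n₀ = 61, n = 341; a·n₀/n = 158·61/341 = 28.2639; c·n₁/n = 24·280/341 = 19.7067
RR_MH = (85.4645 + 39.0526 + 28.2639) / (62.8215 + 21.2211 + 19.7067) = 152.7810 / 103.7493 = 1.47260

1.47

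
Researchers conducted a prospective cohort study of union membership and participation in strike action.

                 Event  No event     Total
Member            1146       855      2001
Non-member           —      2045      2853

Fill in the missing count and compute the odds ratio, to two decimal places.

3.39

The missing cell is in the unexposed row: 2853 − 2045 = 808.
So a = 1146, b = 855, c = 808, d = 2045.
OR = (a·d)/(b·c) = (1146 × 2045) / (855 × 808) = 2343570 / 690840 = 3.39235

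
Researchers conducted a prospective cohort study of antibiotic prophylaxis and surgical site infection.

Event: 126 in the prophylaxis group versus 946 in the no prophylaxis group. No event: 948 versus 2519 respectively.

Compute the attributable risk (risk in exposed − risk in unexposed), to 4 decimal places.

-0.1557

From the description: a = 126, b = 948, c = 946, d = 2519.
Risk in exposed = 126/1074 = 0.117318; risk in unexposed = 946/3465 = 0.273016.
Risk difference = 0.117318 − 0.273016 = -0.155697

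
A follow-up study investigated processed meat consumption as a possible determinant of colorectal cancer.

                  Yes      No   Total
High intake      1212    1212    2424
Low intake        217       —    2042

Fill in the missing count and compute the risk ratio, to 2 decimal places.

The missing cell is in the unexposed row: 2042 − 217 = 1825.
So a = 1212, b = 1212, c = 217, d = 1825.
RR = [a/(a+b)] / [c/(c+d)] = (1212/2424) / (217/2042) = 0.50000/0.10627 = 4.70507

4.71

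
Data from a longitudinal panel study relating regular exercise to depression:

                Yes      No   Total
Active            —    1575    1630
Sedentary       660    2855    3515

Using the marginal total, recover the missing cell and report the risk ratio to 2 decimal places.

The missing cell is in the exposed row: 1630 − 1575 = 55.
So a = 55, b = 1575, c = 660, d = 2855.
RR = [a/(a+b)] / [c/(c+d)] = (55/1630) / (660/3515) = 0.03374/0.18777 = 0.17970

0.18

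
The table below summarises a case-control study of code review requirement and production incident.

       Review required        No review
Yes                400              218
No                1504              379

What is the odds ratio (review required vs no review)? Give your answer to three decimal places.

Reading the table with exposure as columns: a = 400 (Review required, case), b = 1504 (Review required, non-case), c = 218 (No review, case), d = 379.
OR = (a·d)/(b·c) = (400 × 379) / (1504 × 218) = 151600 / 327872 = 0.46238
Exposure is associated with lower odds of production incident (OR = 0.46 < 1).

0.462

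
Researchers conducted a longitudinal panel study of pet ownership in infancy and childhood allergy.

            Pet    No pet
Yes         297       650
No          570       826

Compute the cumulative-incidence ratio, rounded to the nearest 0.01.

0.78

Reading the table with exposure as columns: a = 297 (Pet, case), b = 570 (Pet, non-case), c = 650 (No pet, case), d = 826.
Risk in exposed = 297/867 = 0.34256; risk in unexposed = 650/1476 = 0.44038.
RR = 0.34256 / 0.44038 = 0.77788
The risk is 22% lower among the exposed than among the unexposed.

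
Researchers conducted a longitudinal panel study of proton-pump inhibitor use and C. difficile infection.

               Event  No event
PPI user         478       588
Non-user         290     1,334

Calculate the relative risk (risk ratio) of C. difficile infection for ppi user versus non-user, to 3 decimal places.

Cells: a = 478, b = 588, c = 290, d = 1334.
Risk in exposed = 478/1066 = 0.44841; risk in unexposed = 290/1624 = 0.17857.
RR = 0.44841 / 0.17857 = 2.51107
The risk among the exposed is 2.51 times that among the unexposed.

2.511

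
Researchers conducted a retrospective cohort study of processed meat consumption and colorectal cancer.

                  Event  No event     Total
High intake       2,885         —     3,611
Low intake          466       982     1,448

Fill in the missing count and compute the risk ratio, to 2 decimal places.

2.48

The missing cell is in the exposed row: 3611 − 2885 = 726.
So a = 2885, b = 726, c = 466, d = 982.
RR = [a/(a+b)] / [c/(c+d)] = (2885/3611) / (466/1448) = 0.79895/0.32182 = 2.48257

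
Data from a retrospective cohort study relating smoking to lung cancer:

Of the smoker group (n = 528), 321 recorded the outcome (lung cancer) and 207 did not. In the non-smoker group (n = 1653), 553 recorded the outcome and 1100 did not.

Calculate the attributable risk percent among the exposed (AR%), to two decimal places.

44.97

From the description: a = 321, b = 207, c = 553, d = 1100.
Risk in exposed = 321/528 = 0.60795; risk in unexposed = 553/1653 = 0.33454.
RR = 0.60795/0.33454 = 1.81727
AR% = (RR − 1)/RR × 100 = (1.81727 − 1)/1.81727 × 100 = 44.9723%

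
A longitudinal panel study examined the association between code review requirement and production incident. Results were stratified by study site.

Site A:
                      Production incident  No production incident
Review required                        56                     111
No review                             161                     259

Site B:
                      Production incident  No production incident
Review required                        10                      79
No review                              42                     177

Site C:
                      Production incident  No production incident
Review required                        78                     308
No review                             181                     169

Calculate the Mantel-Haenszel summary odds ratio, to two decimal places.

OR_MH = Σ(aᵢdᵢ/nᵢ) / Σ(bᵢcᵢ/nᵢ), where nᵢ is the stratum total.
Stratum 1 (Site A): n = 587; a·d/n = 56·259/587 = 24.7087; b·c/n = 111·161/587 = 30.4446
Stratum 2 (Site B): n = 308; a·d/n = 10·177/308 = 5.7468; b·c/n = 79·42/308 = 10.7727
Stratum 3 (Site C): n = 736; a·d/n = 78·169/736 = 17.9103; b·c/n = 308·181/736 = 75.7446
OR_MH = (24.7087 + 5.7468 + 17.9103) / (30.4446 + 10.7727 + 75.7446) = 48.3658 / 116.9619 = 0.41352

0.41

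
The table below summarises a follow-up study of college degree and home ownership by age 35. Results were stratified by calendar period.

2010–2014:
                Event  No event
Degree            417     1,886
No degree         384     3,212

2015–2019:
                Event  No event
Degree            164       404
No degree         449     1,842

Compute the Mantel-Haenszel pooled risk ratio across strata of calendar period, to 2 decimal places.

1.61

RR_MH = Σ(aᵢ·n₀ᵢ/nᵢ) / Σ(cᵢ·n₁ᵢ/nᵢ), with n₁ᵢ = aᵢ+bᵢ (exposed), n₀ᵢ = cᵢ+dᵢ (unexposed), nᵢ = n₁ᵢ+n₀ᵢ.
Stratum 1 (2010–2014): n₁ = 2303, n₀ = 3596, n = 5899; a·n₀/n = 417·3596/5899 = 254.2011; c·n₁/n = 384·2303/5899 = 149.9156
Stratum 2 (2015–2019): n₁ = 568, n₀ = 2291, n = 2859; a·n₀/n = 164·2291/2859 = 131.4180; c·n₁/n = 449·568/2859 = 89.2032
RR_MH = (254.2011 + 131.4180) / (149.9156 + 89.2032) = 385.6190 / 239.1188 = 1.61267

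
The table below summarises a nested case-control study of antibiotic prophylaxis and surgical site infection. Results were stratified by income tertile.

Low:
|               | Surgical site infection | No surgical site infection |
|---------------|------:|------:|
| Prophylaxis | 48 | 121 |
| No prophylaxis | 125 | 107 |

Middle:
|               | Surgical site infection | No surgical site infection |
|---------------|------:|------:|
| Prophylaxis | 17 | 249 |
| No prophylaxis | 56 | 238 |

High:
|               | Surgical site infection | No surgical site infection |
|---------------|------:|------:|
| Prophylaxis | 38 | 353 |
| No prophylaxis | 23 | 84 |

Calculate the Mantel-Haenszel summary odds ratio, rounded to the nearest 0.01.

0.34

OR_MH = Σ(aᵢdᵢ/nᵢ) / Σ(bᵢcᵢ/nᵢ), where nᵢ is the stratum total.
Stratum 1 (Low): n = 401; a·d/n = 48·107/401 = 12.8080; b·c/n = 121·125/401 = 37.7182
Stratum 2 (Middle): n = 560; a·d/n = 17·238/560 = 7.2250; b·c/n = 249·56/560 = 24.9000
Stratum 3 (High): n = 498; a·d/n = 38·84/498 = 6.4096; b·c/n = 353·23/498 = 16.3032
OR_MH = (12.8080 + 7.2250 + 6.4096) / (37.7182 + 24.9000 + 16.3032) = 26.4426 / 78.9214 = 0.33505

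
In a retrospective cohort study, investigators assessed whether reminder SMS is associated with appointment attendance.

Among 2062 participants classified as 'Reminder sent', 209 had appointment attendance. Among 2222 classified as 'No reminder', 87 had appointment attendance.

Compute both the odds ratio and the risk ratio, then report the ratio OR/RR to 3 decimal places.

From the description: a = 209, b = 1853, c = 87, d = 2135.
OR = (209·2135)/(1853·87) = 446215/161211 = 2.76789
Risk in exposed = 209/2062 = 0.10136; risk in unexposed = 87/2222 = 0.03915; RR = 2.58870
OR/RR = 2.76789 / 2.58870 = 1.06922
The outcome is not rare, so the OR lies further from 1 than the RR.

1.069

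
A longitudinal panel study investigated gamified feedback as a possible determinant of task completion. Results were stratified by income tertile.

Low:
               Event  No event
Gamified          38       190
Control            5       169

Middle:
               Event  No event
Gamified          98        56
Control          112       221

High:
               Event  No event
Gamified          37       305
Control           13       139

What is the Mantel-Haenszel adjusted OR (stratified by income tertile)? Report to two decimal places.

3.05

OR_MH = Σ(aᵢdᵢ/nᵢ) / Σ(bᵢcᵢ/nᵢ), where nᵢ is the stratum total.
Stratum 1 (Low): n = 402; a·d/n = 38·169/402 = 15.9751; b·c/n = 190·5/402 = 2.3632
Stratum 2 (Middle): n = 487; a·d/n = 98·221/487 = 44.4723; b·c/n = 56·112/487 = 12.8789
Stratum 3 (High): n = 494; a·d/n = 37·139/494 = 10.4109; b·c/n = 305·13/494 = 8.0263
OR_MH = (15.9751 + 44.4723 + 10.4109) / (2.3632 + 12.8789 + 8.0263) = 70.8583 / 23.2683 = 3.04527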